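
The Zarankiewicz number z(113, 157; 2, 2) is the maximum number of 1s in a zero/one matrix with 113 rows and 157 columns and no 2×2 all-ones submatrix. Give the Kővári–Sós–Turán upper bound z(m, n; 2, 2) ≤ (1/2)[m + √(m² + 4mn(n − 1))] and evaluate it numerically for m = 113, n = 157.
z(113, 157; 2, 2) ≤ (1/2)[113 + √(113² + 4·113·157·156)] = (1/2)[113 + √11083153] = 1721.0685

Kővári–Sós–Turán: let r_1, ..., r_113 be the row sums and z = Σ r_i the total number of 1s. Each pair of columns can share at most one row with both entries 1 (else a 2×2 all-ones block appears), so Σ_i C(r_i, 2) ≤ C(157, 2) = 12246. By convexity Σ_i C(r_i, 2) ≥ 113·C(z/113, 2) = z(z − 113)/(2·113), giving z² − 113z − 113·157·156 ≤ 0 and hence z ≤ (1/2)[113 + √(12769 + 4·2767596)] = (1/2)[113 + √11083153] ≈ (1/2)(113 + 3329.137) = 1721.0685.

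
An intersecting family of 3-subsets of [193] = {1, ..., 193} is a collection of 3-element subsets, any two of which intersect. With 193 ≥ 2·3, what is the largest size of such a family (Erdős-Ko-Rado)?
max |F| = C(192, 2) = 18336

The Erdős-Ko-Rado theorem states: for n ≥ 2k, an intersecting family of k-subsets of an n-element set has size at most C(n − 1, k − 1), with equality for 'star' families {A ⊆ [n] : |A| = k, i ∈ A} (fix an element i). For n = 193, k = 3: C(192, 2) = 18336.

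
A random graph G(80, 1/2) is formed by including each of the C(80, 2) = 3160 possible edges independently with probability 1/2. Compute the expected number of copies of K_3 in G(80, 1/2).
E[# K_3] = C(80, 3) · (1/2)^C(3, 2) = 82160 / 2^3 = 10270

For each 3-subset S of vertices (there are C(80, 3) = 82160 such S), let X_S = 1 if S induces a K_3 (all C(3, 2) = 3 edges present). Then P(X_S = 1) = (1/2)^3 = 1/8. By linearity of expectation, E[# K_3] = C(80, 3) · (1/2)^3 = 82160 / 8 = 10270.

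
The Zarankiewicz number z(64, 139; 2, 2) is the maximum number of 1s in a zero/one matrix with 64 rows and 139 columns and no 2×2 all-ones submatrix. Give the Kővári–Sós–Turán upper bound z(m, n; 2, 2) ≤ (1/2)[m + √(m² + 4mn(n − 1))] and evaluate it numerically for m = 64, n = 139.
z(64, 139; 2, 2) ≤ (1/2)[64 + √(64² + 4·64·139·138)] = (1/2)[64 + √4914688] = 1140.4548

Kővári–Sós–Turán: let r_1, ..., r_64 be the row sums and z = Σ r_i the total number of 1s. Each pair of columns can share at most one row with both entries 1 (else a 2×2 all-ones block appears), so Σ_i C(r_i, 2) ≤ C(139, 2) = 9591. By convexity Σ_i C(r_i, 2) ≥ 64·C(z/64, 2) = z(z − 64)/(2·64), giving z² − 64z − 64·139·138 ≤ 0 and hence z ≤ (1/2)[64 + √(4096 + 4·1227648)] = (1/2)[64 + √4914688] ≈ (1/2)(64 + 2216.9096) = 1140.4548.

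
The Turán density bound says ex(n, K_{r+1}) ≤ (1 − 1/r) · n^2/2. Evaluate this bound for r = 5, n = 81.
Turán density bound = (4/5) · 81^2/2 = 13122/5 ≈ 2624.4

Turán's theorem: ex(n, K_{r+1}) is achieved by the complete r-partite Turán graph T(n, r) with parts as balanced as possible, and is at most (1 − 1/r) · n^2/2. For r = 5, n = 81: the density bound is (4/5) · 6561/2 = 13122/5 ≈ 2624.4. The integer-valued extremum is e(T(81, 5)) = 2624, which is strictly less than the density bound 13122/5 since 5 ∤ 81 (the parts of T(81, 5) cannot all be equal).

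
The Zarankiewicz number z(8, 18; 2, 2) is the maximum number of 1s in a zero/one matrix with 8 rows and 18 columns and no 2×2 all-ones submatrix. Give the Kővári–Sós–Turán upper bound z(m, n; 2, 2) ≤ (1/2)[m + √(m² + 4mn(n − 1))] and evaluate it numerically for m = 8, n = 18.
z(8, 18; 2, 2) ≤ (1/2)[8 + √(8² + 4·8·18·17)] = (1/2)[8 + √9856] = 53.6387

Kővári–Sós–Turán: let r_1, ..., r_8 be the row sums and z = Σ r_i the total number of 1s. Each pair of columns can share at most one row with both entries 1 (else a 2×2 all-ones block appears), so Σ_i C(r_i, 2) ≤ C(18, 2) = 153. By convexity Σ_i C(r_i, 2) ≥ 8·C(z/8, 2) = z(z − 8)/(2·8), giving z² − 8z − 8·18·17 ≤ 0 and hence z ≤ (1/2)[8 + √(64 + 4·2448)] = (1/2)[8 + √9856] ≈ (1/2)(8 + 99.2774) = 53.6387.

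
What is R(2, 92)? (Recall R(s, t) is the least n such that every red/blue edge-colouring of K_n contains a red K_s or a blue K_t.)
R(2, 92) = 92

R(2, k) = k for all k ≥ 2: in a 2-colouring of K_k, either some edge is red (a red K_2) or all edges are blue (a blue K_k). And K_{91} coloured all-blue has no blue K_92, so R(2, 92) > 91. Hence R(2, 92) = 92.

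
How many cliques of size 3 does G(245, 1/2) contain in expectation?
E[# K_3] = C(245, 3) · (1/2)^C(3, 2) = 2421090 / 2^3 = 1210545/4 = 302636.25

For each 3-subset S of vertices (there are C(245, 3) = 2421090 such S), let X_S = 1 if S induces a K_3 (all C(3, 2) = 3 edges present). Then P(X_S = 1) = (1/2)^3 = 1/8. By linearity of expectation, E[# K_3] = C(245, 3) · (1/2)^3 = 2421090 / 8 = 1210545/4 = 302636.25.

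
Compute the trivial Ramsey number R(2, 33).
R(2, 33) = 33

R(2, k) = k for all k ≥ 2: in a 2-colouring of K_k, either some edge is red (a red K_2) or all edges are blue (a blue K_k). And K_{32} coloured all-blue has no blue K_33, so R(2, 33) > 32. Hence R(2, 33) = 33.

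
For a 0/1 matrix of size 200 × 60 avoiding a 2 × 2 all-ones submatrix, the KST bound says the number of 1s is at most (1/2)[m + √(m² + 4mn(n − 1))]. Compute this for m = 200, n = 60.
z(200, 60; 2, 2) ≤ (1/2)[200 + √(200² + 4·200·60·59)] = (1/2)[200 + √2872000] = 947.3488

Kővári–Sós–Turán: let r_1, ..., r_200 be the row sums and z = Σ r_i the total number of 1s. Each pair of columns can share at most one row with both entries 1 (else a 2×2 all-ones block appears), so Σ_i C(r_i, 2) ≤ C(60, 2) = 1770. By convexity Σ_i C(r_i, 2) ≥ 200·C(z/200, 2) = z(z − 200)/(2·200), giving z² − 200z − 200·60·59 ≤ 0 and hence z ≤ (1/2)[200 + √(40000 + 4·708000)] = (1/2)[200 + √2872000] ≈ (1/2)(200 + 1694.6976) = 947.3488.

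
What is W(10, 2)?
W(10, 2) = 10 + 1 = 11

A 2-term AP is any pair of integers, so a monochromatic 2-AP exists iff some colour is used at least twice. With 10 colours, the colouring i ↦ i on {1, ..., 10} uses each colour once, avoiding any monochromatic pair, so W(10, 2) > 10. For {1, ..., 11}, pigeonhole forces two integers of the same colour, which form a monochromatic 2-AP. Hence W(10, 2) = 11.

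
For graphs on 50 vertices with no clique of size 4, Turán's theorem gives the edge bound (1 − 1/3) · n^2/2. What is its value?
Turán density bound = (2/3) · 50^2/2 = 2500/3 ≈ 833.3333

Turán's theorem: ex(n, K_{r+1}) is achieved by the complete r-partite Turán graph T(n, r) with parts as balanced as possible, and is at most (1 − 1/r) · n^2/2. For r = 3, n = 50: the density bound is (2/3) · 2500/2 = 2500/3 ≈ 833.3333. The integer-valued extremum is e(T(50, 3)) = 833, which is strictly less than the density bound 2500/3 since 3 ∤ 50 (the parts of T(50, 3) cannot all be equal).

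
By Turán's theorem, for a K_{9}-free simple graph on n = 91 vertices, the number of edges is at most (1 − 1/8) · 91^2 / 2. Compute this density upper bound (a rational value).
Turán density bound = (7/8) · 91^2/2 = 57967/16 ≈ 3622.9375

Turán's theorem: ex(n, K_{r+1}) is achieved by the complete r-partite Turán graph T(n, r) with parts as balanced as possible, and is at most (1 − 1/r) · n^2/2. For r = 8, n = 91: the density bound is (7/8) · 8281/2 = 57967/16 ≈ 3622.9375. The integer-valued extremum is e(T(91, 8)) = 3622, which is strictly less than the density bound 57967/16 since 8 ∤ 91 (the parts of T(91, 8) cannot all be equal).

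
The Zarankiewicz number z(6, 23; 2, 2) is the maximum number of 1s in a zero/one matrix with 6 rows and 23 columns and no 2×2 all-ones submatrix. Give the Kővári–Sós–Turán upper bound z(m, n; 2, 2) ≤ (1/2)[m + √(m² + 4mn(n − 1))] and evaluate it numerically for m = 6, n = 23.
z(6, 23; 2, 2) ≤ (1/2)[6 + √(6² + 4·6·23·22)] = (1/2)[6 + √12180] = 58.1815

Kővári–Sós–Turán: let r_1, ..., r_6 be the row sums and z = Σ r_i the total number of 1s. Each pair of columns can share at most one row with both entries 1 (else a 2×2 all-ones block appears), so Σ_i C(r_i, 2) ≤ C(23, 2) = 253. By convexity Σ_i C(r_i, 2) ≥ 6·C(z/6, 2) = z(z − 6)/(2·6), giving z² − 6z − 6·23·22 ≤ 0 and hence z ≤ (1/2)[6 + √(36 + 4·3036)] = (1/2)[6 + √12180] ≈ (1/2)(6 + 110.363) = 58.1815.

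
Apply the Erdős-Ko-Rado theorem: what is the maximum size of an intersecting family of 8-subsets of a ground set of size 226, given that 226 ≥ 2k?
max |F| = C(225, 7) = 5271289966800

The Erdős-Ko-Rado theorem states: for n ≥ 2k, an intersecting family of k-subsets of an n-element set has size at most C(n − 1, k − 1), with equality for 'star' families {A ⊆ [n] : |A| = k, i ∈ A} (fix an element i). For n = 226, k = 8: C(225, 7) = 5271289966800.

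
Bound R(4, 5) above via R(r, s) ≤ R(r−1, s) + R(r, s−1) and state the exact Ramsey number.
R(4, 5) ≤ R(3, 5) + R(4, 4) = 14 + 18 = 32; exact value R(4, 5) = 25.

The Erdős–Szekeres recurrence R(r, s) ≤ R(r−1, s) + R(r, s−1) applied to (r, s) = (4, 5) gives
  R(4, 5) ≤ R(3, 5) + R(4, 4) = 14 + 18 = 32.
(Recall R(2, k) = k and R is symmetric.) The recurrence is not tight here (it gives 32, but the exact value is R(4, 5) = 25); the tight upper bound requires a sharper argument than the simple recurrence, combined with a lower-bound construction on K_{24}.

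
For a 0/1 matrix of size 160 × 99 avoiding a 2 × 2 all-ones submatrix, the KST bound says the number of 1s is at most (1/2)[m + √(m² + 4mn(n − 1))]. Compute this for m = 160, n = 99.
z(160, 99; 2, 2) ≤ (1/2)[160 + √(160² + 4·160·99·98)] = (1/2)[160 + √6234880] = 1328.4871

Kővári–Sós–Turán: let r_1, ..., r_160 be the row sums and z = Σ r_i the total number of 1s. Each pair of columns can share at most one row with both entries 1 (else a 2×2 all-ones block appears), so Σ_i C(r_i, 2) ≤ C(99, 2) = 4851. By convexity Σ_i C(r_i, 2) ≥ 160·C(z/160, 2) = z(z − 160)/(2·160), giving z² − 160z − 160·99·98 ≤ 0 and hence z ≤ (1/2)[160 + √(25600 + 4·1552320)] = (1/2)[160 + √6234880] ≈ (1/2)(160 + 2496.9742) = 1328.4871.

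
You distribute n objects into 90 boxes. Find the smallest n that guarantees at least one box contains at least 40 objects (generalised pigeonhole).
n = (40 − 1)·90 + 1 = 3511

By the generalised pigeonhole principle, to guarantee some box contains ≥ r objects we need more than (r − 1) · k objects total. Threshold: n = (r − 1) · k + 1. With r = 40 and k = 90: n = 39 · 90 + 1 = 3510 + 1 = 3511. For n = 3510 = 39 · 90, we can put exactly 39 objects in every box, avoiding 40 in any single one — so 3511 is tight.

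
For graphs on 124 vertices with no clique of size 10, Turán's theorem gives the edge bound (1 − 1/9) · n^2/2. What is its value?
Turán density bound = (8/9) · 124^2/2 = 61504/9 ≈ 6833.7778

Turán's theorem: ex(n, K_{r+1}) is achieved by the complete r-partite Turán graph T(n, r) with parts as balanced as possible, and is at most (1 − 1/r) · n^2/2. For r = 9, n = 124: the density bound is (8/9) · 15376/2 = 61504/9 ≈ 6833.7778. The integer-valued extremum is e(T(124, 9)) = 6833, which is strictly less than the density bound 61504/9 since 9 ∤ 124 (the parts of T(124, 9) cannot all be equal).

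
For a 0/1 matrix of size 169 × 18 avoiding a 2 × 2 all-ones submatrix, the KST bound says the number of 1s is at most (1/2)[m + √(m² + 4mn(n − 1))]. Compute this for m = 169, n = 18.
z(169, 18; 2, 2) ≤ (1/2)[169 + √(169² + 4·169·18·17)] = (1/2)[169 + √235417] = 327.0989

Kővári–Sós–Turán: let r_1, ..., r_169 be the row sums and z = Σ r_i the total number of 1s. Each pair of columns can share at most one row with both entries 1 (else a 2×2 all-ones block appears), so Σ_i C(r_i, 2) ≤ C(18, 2) = 153. By convexity Σ_i C(r_i, 2) ≥ 169·C(z/169, 2) = z(z − 169)/(2·169), giving z² − 169z − 169·18·17 ≤ 0 and hence z ≤ (1/2)[169 + √(28561 + 4·51714)] = (1/2)[169 + √235417] ≈ (1/2)(169 + 485.1979) = 327.0989.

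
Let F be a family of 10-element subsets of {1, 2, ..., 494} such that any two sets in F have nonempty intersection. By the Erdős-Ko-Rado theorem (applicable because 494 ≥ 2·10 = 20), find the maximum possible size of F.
max |F| = C(493, 9) = 4405165319758257495

Erdős-Ko-Rado (1961): when n ≥ 2k, max |F| = C(n−1, k−1). The bound is attained by the star {A : i ∈ A} for any fixed i ∈ [n]. Here C(494−1, 10−1) = C(493, 9) = 4405165319758257495.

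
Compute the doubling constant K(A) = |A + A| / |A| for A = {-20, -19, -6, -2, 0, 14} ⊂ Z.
K = |A + A| / |A| = 20/6 = 10/3

Enumerate A + A = {a + b : a, b ∈ A}. With |A| = 6, there are |A|^2 = 36 ordered sum pairs; collecting distinct values, A + A = {-40, -39, -38, -26, -25, -22, -21, -20, -19, -12, -8, -6, -5, -4, -2, 0, 8, 12, 14, 28}, so |A + A| = 20. Thus K = 20/6 = 10/3. For comparison, the minimum possible |A + A| over all 6-element sets is 2·6 − 1 = 11 (so min K = 11/6), attained only by arithmetic progressions.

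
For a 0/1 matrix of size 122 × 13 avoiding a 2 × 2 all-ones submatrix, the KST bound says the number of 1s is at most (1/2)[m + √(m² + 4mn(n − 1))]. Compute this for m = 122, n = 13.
z(122, 13; 2, 2) ≤ (1/2)[122 + √(122² + 4·122·13·12)] = (1/2)[122 + √91012] = 211.841

Kővári–Sós–Turán: let r_1, ..., r_122 be the row sums and z = Σ r_i the total number of 1s. Each pair of columns can share at most one row with both entries 1 (else a 2×2 all-ones block appears), so Σ_i C(r_i, 2) ≤ C(13, 2) = 78. By convexity Σ_i C(r_i, 2) ≥ 122·C(z/122, 2) = z(z − 122)/(2·122), giving z² − 122z − 122·13·12 ≤ 0 and hence z ≤ (1/2)[122 + √(14884 + 4·19032)] = (1/2)[122 + √91012] ≈ (1/2)(122 + 301.682) = 211.841.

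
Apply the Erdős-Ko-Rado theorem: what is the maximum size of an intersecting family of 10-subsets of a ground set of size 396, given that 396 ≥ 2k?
max |F| = C(395, 9) = 588494703257159335

Erdős-Ko-Rado (1961): when n ≥ 2k, max |F| = C(n−1, k−1). The bound is attained by the star {A : i ∈ A} for any fixed i ∈ [n]. Here C(396−1, 10−1) = C(395, 9) = 588494703257159335.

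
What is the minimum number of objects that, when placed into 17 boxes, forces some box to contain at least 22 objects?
n = (22 − 1)·17 + 1 = 358

By the generalised pigeonhole principle, to guarantee some box contains ≥ r objects we need more than (r − 1) · k objects total. Threshold: n = (r − 1) · k + 1. With r = 22 and k = 17: n = 21 · 17 + 1 = 357 + 1 = 358. For n = 357 = 21 · 17, we can put exactly 21 objects in every box, avoiding 22 in any single one — so 358 is tight.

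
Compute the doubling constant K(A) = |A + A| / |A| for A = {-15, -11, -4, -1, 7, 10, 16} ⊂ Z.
K = |A + A| / |A| = 25/7

Enumerate A + A = {a + b : a, b ∈ A}. With |A| = 7, there are |A|^2 = 49 ordered sum pairs; collecting distinct values, A + A = {-30, -26, -22, -19, -16, -15, -12, -8, -5, -4, -2, -1, 1, 3, 5, 6, 9, 12, 14, 15, 17, 20, 23, 26, 32}, so |A + A| = 25. Thus K = 25/7. For comparison, the minimum possible |A + A| over all 7-element sets is 2·7 − 1 = 13 (so min K = 13/7), attained only by arithmetic progressions.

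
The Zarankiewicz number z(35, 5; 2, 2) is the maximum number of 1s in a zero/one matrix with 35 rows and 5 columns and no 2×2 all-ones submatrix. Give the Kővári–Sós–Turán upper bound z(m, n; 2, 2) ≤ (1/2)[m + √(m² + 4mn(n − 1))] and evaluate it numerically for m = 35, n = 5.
z(35, 5; 2, 2) ≤ (1/2)[35 + √(35² + 4·35·5·4)] = (1/2)[35 + √4025] = 49.2214

Kővári–Sós–Turán: let r_1, ..., r_35 be the row sums and z = Σ r_i the total number of 1s. Each pair of columns can share at most one row with both entries 1 (else a 2×2 all-ones block appears), so Σ_i C(r_i, 2) ≤ C(5, 2) = 10. By convexity Σ_i C(r_i, 2) ≥ 35·C(z/35, 2) = z(z − 35)/(2·35), giving z² − 35z − 35·5·4 ≤ 0 and hence z ≤ (1/2)[35 + √(1225 + 4·700)] = (1/2)[35 + √4025] ≈ (1/2)(35 + 63.4429) = 49.2214.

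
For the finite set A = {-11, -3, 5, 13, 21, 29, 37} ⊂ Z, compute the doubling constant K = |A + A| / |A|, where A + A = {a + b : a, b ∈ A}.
K = |A + A| / |A| = 13/7

Enumerate A + A = {a + b : a, b ∈ A}. With |A| = 7, there are |A|^2 = 49 ordered sum pairs; collecting distinct values, A + A = {-22, -14, -6, 2, 10, 18, 26, 34, 42, 50, 58, 66, 74}, so |A + A| = 13. Thus K = 13/7. Here |A + A| = 2|A| − 1 = 13, the minimum possible — so K = 13/7 is minimal, which holds iff A is an arithmetic progression.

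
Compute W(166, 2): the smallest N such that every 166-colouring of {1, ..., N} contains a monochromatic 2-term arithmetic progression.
W(166, 2) = 166 + 1 = 167

A 2-term AP is any pair of integers, so a monochromatic 2-AP exists iff some colour is used at least twice. With 166 colours, the colouring i ↦ i on {1, ..., 166} uses each colour once, avoiding any monochromatic pair, so W(166, 2) > 166. For {1, ..., 167}, pigeonhole forces two integers of the same colour, which form a monochromatic 2-AP. Hence W(166, 2) = 167.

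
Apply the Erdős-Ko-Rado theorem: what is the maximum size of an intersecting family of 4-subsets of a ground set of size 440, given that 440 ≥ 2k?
max |F| = C(439, 3) = 14004539

Erdős-Ko-Rado (1961): when n ≥ 2k, max |F| = C(n−1, k−1). The bound is attained by the star {A : i ∈ A} for any fixed i ∈ [n]. Here C(440−1, 4−1) = C(439, 3) = 14004539.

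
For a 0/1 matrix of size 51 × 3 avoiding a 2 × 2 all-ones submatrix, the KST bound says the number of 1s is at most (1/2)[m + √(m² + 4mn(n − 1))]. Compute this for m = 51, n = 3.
z(51, 3; 2, 2) ≤ (1/2)[51 + √(51² + 4·51·3·2)] = (1/2)[51 + √3825] = 56.4233

Kővári–Sós–Turán: let r_1, ..., r_51 be the row sums and z = Σ r_i the total number of 1s. Each pair of columns can share at most one row with both entries 1 (else a 2×2 all-ones block appears), so Σ_i C(r_i, 2) ≤ C(3, 2) = 3. By convexity Σ_i C(r_i, 2) ≥ 51·C(z/51, 2) = z(z − 51)/(2·51), giving z² − 51z − 51·3·2 ≤ 0 and hence z ≤ (1/2)[51 + √(2601 + 4·306)] = (1/2)[51 + √3825] ≈ (1/2)(51 + 61.8466) = 56.4233.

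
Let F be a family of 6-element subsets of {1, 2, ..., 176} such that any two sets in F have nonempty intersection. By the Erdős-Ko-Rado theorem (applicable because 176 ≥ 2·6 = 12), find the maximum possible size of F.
max |F| = C(175, 5) = 1291150035

The Erdős-Ko-Rado theorem states: for n ≥ 2k, an intersecting family of k-subsets of an n-element set has size at most C(n − 1, k − 1), with equality for 'star' families {A ⊆ [n] : |A| = k, i ∈ A} (fix an element i). For n = 176, k = 6: C(175, 5) = 1291150035.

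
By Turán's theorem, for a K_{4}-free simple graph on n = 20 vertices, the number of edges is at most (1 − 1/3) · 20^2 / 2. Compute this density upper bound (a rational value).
Turán density bound = (2/3) · 20^2/2 = 400/3 ≈ 133.3333

Turán's theorem: ex(n, K_{r+1}) is achieved by the complete r-partite Turán graph T(n, r) with parts as balanced as possible, and is at most (1 − 1/r) · n^2/2. For r = 3, n = 20: the density bound is (2/3) · 400/2 = 400/3 ≈ 133.3333. The integer-valued extremum is e(T(20, 3)) = 133, which is strictly less than the density bound 400/3 since 3 ∤ 20 (the parts of T(20, 3) cannot all be equal).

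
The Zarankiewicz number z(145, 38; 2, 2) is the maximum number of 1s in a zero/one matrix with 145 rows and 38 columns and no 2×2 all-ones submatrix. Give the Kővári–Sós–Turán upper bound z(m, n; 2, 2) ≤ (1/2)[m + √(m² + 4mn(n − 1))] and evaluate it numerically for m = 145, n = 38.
z(145, 38; 2, 2) ≤ (1/2)[145 + √(145² + 4·145·38·37)] = (1/2)[145 + √836505] = 529.8032

Kővári–Sós–Turán: let r_1, ..., r_145 be the row sums and z = Σ r_i the total number of 1s. Each pair of columns can share at most one row with both entries 1 (else a 2×2 all-ones block appears), so Σ_i C(r_i, 2) ≤ C(38, 2) = 703. By convexity Σ_i C(r_i, 2) ≥ 145·C(z/145, 2) = z(z − 145)/(2·145), giving z² − 145z − 145·38·37 ≤ 0 and hence z ≤ (1/2)[145 + √(21025 + 4·203870)] = (1/2)[145 + √836505] ≈ (1/2)(145 + 914.6065) = 529.8032.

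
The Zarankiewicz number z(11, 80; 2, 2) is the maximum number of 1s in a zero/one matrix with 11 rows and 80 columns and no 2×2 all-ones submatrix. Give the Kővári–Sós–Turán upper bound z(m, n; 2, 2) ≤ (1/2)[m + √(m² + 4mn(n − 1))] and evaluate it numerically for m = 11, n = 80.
z(11, 80; 2, 2) ≤ (1/2)[11 + √(11² + 4·11·80·79)] = (1/2)[11 + √278201] = 269.2238

Kővári–Sós–Turán: let r_1, ..., r_11 be the row sums and z = Σ r_i the total number of 1s. Each pair of columns can share at most one row with both entries 1 (else a 2×2 all-ones block appears), so Σ_i C(r_i, 2) ≤ C(80, 2) = 3160. By convexity Σ_i C(r_i, 2) ≥ 11·C(z/11, 2) = z(z − 11)/(2·11), giving z² − 11z − 11·80·79 ≤ 0 and hence z ≤ (1/2)[11 + √(121 + 4·69520)] = (1/2)[11 + √278201] ≈ (1/2)(11 + 527.4476) = 269.2238.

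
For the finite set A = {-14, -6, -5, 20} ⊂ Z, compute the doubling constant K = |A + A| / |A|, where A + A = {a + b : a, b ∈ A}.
K = |A + A| / |A| = 10/4 = 5/2

Enumerate A + A = {a + b : a, b ∈ A}. With |A| = 4, there are |A|^2 = 16 ordered sum pairs; collecting distinct values, A + A = {-28, -20, -19, -12, -11, -10, 6, 14, 15, 40}, so |A + A| = 10. Thus K = 10/4 = 5/2. For comparison, the minimum possible |A + A| over all 4-element sets is 2·4 − 1 = 7 (so min K = 7/4), attained only by arithmetic progressions.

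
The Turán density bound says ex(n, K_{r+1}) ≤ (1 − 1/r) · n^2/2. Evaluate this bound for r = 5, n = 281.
Turán density bound = (4/5) · 281^2/2 = 157922/5 ≈ 31584.4

Turán's theorem: ex(n, K_{r+1}) is achieved by the complete r-partite Turán graph T(n, r) with parts as balanced as possible, and is at most (1 − 1/r) · n^2/2. For r = 5, n = 281: the density bound is (4/5) · 78961/2 = 157922/5 ≈ 31584.4. The integer-valued extremum is e(T(281, 5)) = 31584, which is strictly less than the density bound 157922/5 since 5 ∤ 281 (the parts of T(281, 5) cannot all be equal).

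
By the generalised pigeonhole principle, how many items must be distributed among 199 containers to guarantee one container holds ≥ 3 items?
n = (3 − 1)·199 + 1 = 399

By the generalised pigeonhole principle, to guarantee some box contains ≥ r objects we need more than (r − 1) · k objects total. Threshold: n = (r − 1) · k + 1. With r = 3 and k = 199: n = 2 · 199 + 1 = 398 + 1 = 399. For n = 398 = 2 · 199, we can put exactly 2 objects in every box, avoiding 3 in any single one — so 399 is tight.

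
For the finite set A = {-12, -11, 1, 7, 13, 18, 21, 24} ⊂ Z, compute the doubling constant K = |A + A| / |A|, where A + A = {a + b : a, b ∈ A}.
K = |A + A| / |A| = 31/8

Enumerate A + A = {a + b : a, b ∈ A}. With |A| = 8, there are |A|^2 = 64 ordered sum pairs; collecting distinct values, A + A = {-24, -23, -22, -11, -10, -5, -4, 1, 2, 6, 7, 8, 9, 10, 12, 13, 14, 19, 20, 22, 25, 26, 28, 31, 34, 36, 37, 39, 42, 45, 48}, so |A + A| = 31. Thus K = 31/8. For comparison, the minimum possible |A + A| over all 8-element sets is 2·8 − 1 = 15 (so min K = 15/8), attained only by arithmetic progressions.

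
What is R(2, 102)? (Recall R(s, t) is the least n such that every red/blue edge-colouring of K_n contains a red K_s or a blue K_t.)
R(2, 102) = 102

R(2, k) = k for all k ≥ 2: in a 2-colouring of K_k, either some edge is red (a red K_2) or all edges are blue (a blue K_k). And K_{101} coloured all-blue has no blue K_102, so R(2, 102) > 101. Hence R(2, 102) = 102.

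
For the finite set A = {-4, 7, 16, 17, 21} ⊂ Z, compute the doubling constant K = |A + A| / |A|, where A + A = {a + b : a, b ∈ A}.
K = |A + A| / |A| = 15/5 = 3

Enumerate A + A = {a + b : a, b ∈ A}. With |A| = 5, there are |A|^2 = 25 ordered sum pairs; collecting distinct values, A + A = {-8, 3, 12, 13, 14, 17, 23, 24, 28, 32, 33, 34, 37, 38, 42}, so |A + A| = 15. Thus K = 15/5 = 3. For comparison, the minimum possible |A + A| over all 5-element sets is 2·5 − 1 = 9 (so min K = 9/5), attained only by arithmetic progressions.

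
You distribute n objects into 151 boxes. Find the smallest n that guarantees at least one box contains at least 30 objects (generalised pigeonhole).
n = (30 − 1)·151 + 1 = 4380

By the generalised pigeonhole principle, to guarantee some box contains ≥ r objects we need more than (r − 1) · k objects total. Threshold: n = (r − 1) · k + 1. With r = 30 and k = 151: n = 29 · 151 + 1 = 4379 + 1 = 4380. For n = 4379 = 29 · 151, we can put exactly 29 objects in every box, avoiding 30 in any single one — so 4380 is tight.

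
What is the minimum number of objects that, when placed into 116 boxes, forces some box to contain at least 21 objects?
n = (21 − 1)·116 + 1 = 2321

By the generalised pigeonhole principle, to guarantee some box contains ≥ r objects we need more than (r − 1) · k objects total. Threshold: n = (r − 1) · k + 1. With r = 21 and k = 116: n = 20 · 116 + 1 = 2320 + 1 = 2321. For n = 2320 = 20 · 116, we can put exactly 20 objects in every box, avoiding 21 in any single one — so 2321 is tight.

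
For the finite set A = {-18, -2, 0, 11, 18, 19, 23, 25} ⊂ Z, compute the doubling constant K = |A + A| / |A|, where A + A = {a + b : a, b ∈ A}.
K = |A + A| / |A| = 33/8

Enumerate A + A = {a + b : a, b ∈ A}. With |A| = 8, there are |A|^2 = 64 ordered sum pairs; collecting distinct values, A + A = {-36, -20, -18, -7, -4, -2, 0, 1, 5, 7, 9, 11, 16, 17, 18, 19, 21, 22, 23, 25, 29, 30, 34, 36, 37, 38, 41, 42, 43, 44, 46, 48, 50}, so |A + A| = 33. Thus K = 33/8. For comparison, the minimum possible |A + A| over all 8-element sets is 2·8 − 1 = 15 (so min K = 15/8), attained only by arithmetic progressions.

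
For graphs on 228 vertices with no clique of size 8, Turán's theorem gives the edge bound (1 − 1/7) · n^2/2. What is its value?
Turán density bound = (6/7) · 228^2/2 = 155952/7 ≈ 22278.8571

Turán's theorem: ex(n, K_{r+1}) is achieved by the complete r-partite Turán graph T(n, r) with parts as balanced as possible, and is at most (1 − 1/r) · n^2/2. For r = 7, n = 228: the density bound is (6/7) · 51984/2 = 155952/7 ≈ 22278.8571. The integer-valued extremum is e(T(228, 7)) = 22278, which is strictly less than the density bound 155952/7 since 7 ∤ 228 (the parts of T(228, 7) cannot all be equal).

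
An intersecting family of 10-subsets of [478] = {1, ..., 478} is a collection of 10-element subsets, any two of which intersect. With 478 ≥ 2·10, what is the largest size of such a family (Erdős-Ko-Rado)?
max |F| = C(477, 9) = 3265344427967623925

Erdős-Ko-Rado (1961): when n ≥ 2k, max |F| = C(n−1, k−1). The bound is attained by the star {A : i ∈ A} for any fixed i ∈ [n]. Here C(478−1, 10−1) = C(477, 9) = 3265344427967623925.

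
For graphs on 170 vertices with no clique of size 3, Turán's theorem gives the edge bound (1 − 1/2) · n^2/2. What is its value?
Turán density bound = (1/2) · 170^2/2 = 7225

Turán's theorem: ex(n, K_{r+1}) is achieved by the complete r-partite Turán graph T(n, r) with parts as balanced as possible, and is at most (1 − 1/r) · n^2/2. For r = 2, n = 170: the density bound is (1/2) · 28900/2 = 7225. Since 2 ∣ 170, the Turán graph T(170, 2) has parts of equal size 85, and its edge count e(T(170, 2)) = 7225 attains the density bound exactly.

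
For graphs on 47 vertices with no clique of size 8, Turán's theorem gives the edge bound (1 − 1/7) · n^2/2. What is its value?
Turán density bound = (6/7) · 47^2/2 = 6627/7 ≈ 946.7143

Turán's theorem: ex(n, K_{r+1}) is achieved by the complete r-partite Turán graph T(n, r) with parts as balanced as possible, and is at most (1 − 1/r) · n^2/2. For r = 7, n = 47: the density bound is (6/7) · 2209/2 = 6627/7 ≈ 946.7143. The integer-valued extremum is e(T(47, 7)) = 946, which is strictly less than the density bound 6627/7 since 7 ∤ 47 (the parts of T(47, 7) cannot all be equal).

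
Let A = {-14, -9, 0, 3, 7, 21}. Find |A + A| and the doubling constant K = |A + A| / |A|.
K = |A + A| / |A| = 20/6 = 10/3

Enumerate A + A = {a + b : a, b ∈ A}. With |A| = 6, there are |A|^2 = 36 ordered sum pairs; collecting distinct values, A + A = {-28, -23, -18, -14, -11, -9, -7, -6, -2, 0, 3, 6, 7, 10, 12, 14, 21, 24, 28, 42}, so |A + A| = 20. Thus K = 20/6 = 10/3. For comparison, the minimum possible |A + A| over all 6-element sets is 2·6 − 1 = 11 (so min K = 11/6), attained only by arithmetic progressions.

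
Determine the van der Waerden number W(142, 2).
W(142, 2) = 142 + 1 = 143

A 2-term AP is any pair of integers, so a monochromatic 2-AP exists iff some colour is used at least twice. With 142 colours, the colouring i ↦ i on {1, ..., 142} uses each colour once, avoiding any monochromatic pair, so W(142, 2) > 142. For {1, ..., 143}, pigeonhole forces two integers of the same colour, which form a monochromatic 2-AP. Hence W(142, 2) = 143.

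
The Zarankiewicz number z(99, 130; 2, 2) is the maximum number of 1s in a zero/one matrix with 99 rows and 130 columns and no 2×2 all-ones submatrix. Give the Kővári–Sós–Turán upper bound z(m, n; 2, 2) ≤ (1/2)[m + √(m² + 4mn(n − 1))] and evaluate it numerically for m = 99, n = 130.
z(99, 130; 2, 2) ≤ (1/2)[99 + √(99² + 4·99·130·129)] = (1/2)[99 + √6650721] = 1338.9496

Kővári–Sós–Turán: let r_1, ..., r_99 be the row sums and z = Σ r_i the total number of 1s. Each pair of columns can share at most one row with both entries 1 (else a 2×2 all-ones block appears), so Σ_i C(r_i, 2) ≤ C(130, 2) = 8385. By convexity Σ_i C(r_i, 2) ≥ 99·C(z/99, 2) = z(z − 99)/(2·99), giving z² − 99z − 99·130·129 ≤ 0 and hence z ≤ (1/2)[99 + √(9801 + 4·1660230)] = (1/2)[99 + √6650721] ≈ (1/2)(99 + 2578.8992) = 1338.9496.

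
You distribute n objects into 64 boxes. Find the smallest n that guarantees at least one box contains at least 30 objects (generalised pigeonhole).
n = (30 − 1)·64 + 1 = 1857

By the generalised pigeonhole principle, to guarantee some box contains ≥ r objects we need more than (r − 1) · k objects total. Threshold: n = (r − 1) · k + 1. With r = 30 and k = 64: n = 29 · 64 + 1 = 1856 + 1 = 1857. For n = 1856 = 29 · 64, we can put exactly 29 objects in every box, avoiding 30 in any single one — so 1857 is tight.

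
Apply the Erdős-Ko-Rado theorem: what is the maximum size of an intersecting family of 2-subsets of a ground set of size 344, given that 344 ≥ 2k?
max |F| = C(343, 1) = 343

Erdős-Ko-Rado (1961): when n ≥ 2k, max |F| = C(n−1, k−1). The bound is attained by the star {A : i ∈ A} for any fixed i ∈ [n]. Here C(344−1, 2−1) = C(343, 1) = 343.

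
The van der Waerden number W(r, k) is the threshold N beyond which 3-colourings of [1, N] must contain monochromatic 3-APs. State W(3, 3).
W(3, 3) = 27

W(3, 3) = 27. The lower bound W(3, 3) > 26 comes from an explicit good 3-colouring of [1, 26]; the upper bound W(3, 3) ≤ 27 was verified by exhaustive search over 3-colourings of [1, 27].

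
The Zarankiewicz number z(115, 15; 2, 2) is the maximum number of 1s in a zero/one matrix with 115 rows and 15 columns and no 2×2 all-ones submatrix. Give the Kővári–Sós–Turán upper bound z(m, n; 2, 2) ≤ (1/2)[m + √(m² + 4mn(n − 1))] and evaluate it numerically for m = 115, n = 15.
z(115, 15; 2, 2) ≤ (1/2)[115 + √(115² + 4·115·15·14)] = (1/2)[115 + √109825] = 223.1993

Kővári–Sós–Turán: let r_1, ..., r_115 be the row sums and z = Σ r_i the total number of 1s. Each pair of columns can share at most one row with both entries 1 (else a 2×2 all-ones block appears), so Σ_i C(r_i, 2) ≤ C(15, 2) = 105. By convexity Σ_i C(r_i, 2) ≥ 115·C(z/115, 2) = z(z − 115)/(2·115), giving z² − 115z − 115·15·14 ≤ 0 and hence z ≤ (1/2)[115 + √(13225 + 4·24150)] = (1/2)[115 + √109825] ≈ (1/2)(115 + 331.3986) = 223.1993.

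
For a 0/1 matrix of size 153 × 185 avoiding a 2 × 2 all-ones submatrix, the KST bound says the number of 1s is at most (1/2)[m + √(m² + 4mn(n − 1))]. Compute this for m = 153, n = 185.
z(153, 185; 2, 2) ≤ (1/2)[153 + √(153² + 4·153·185·184)] = (1/2)[153 + √20855889] = 2359.9124

Kővári–Sós–Turán: let r_1, ..., r_153 be the row sums and z = Σ r_i the total number of 1s. Each pair of columns can share at most one row with both entries 1 (else a 2×2 all-ones block appears), so Σ_i C(r_i, 2) ≤ C(185, 2) = 17020. By convexity Σ_i C(r_i, 2) ≥ 153·C(z/153, 2) = z(z − 153)/(2·153), giving z² − 153z − 153·185·184 ≤ 0 and hence z ≤ (1/2)[153 + √(23409 + 4·5208120)] = (1/2)[153 + √20855889] ≈ (1/2)(153 + 4566.8248) = 2359.9124.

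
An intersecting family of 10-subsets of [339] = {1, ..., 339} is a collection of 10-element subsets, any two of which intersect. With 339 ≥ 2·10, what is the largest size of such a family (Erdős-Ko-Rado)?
max |F| = C(338, 9) = 142507712969075740

The Erdős-Ko-Rado theorem states: for n ≥ 2k, an intersecting family of k-subsets of an n-element set has size at most C(n − 1, k − 1), with equality for 'star' families {A ⊆ [n] : |A| = k, i ∈ A} (fix an element i). For n = 339, k = 10: C(338, 9) = 142507712969075740.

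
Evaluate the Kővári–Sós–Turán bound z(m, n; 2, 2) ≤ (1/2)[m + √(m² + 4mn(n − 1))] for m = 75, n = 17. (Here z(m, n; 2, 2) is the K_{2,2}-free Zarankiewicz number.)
z(75, 17; 2, 2) ≤ (1/2)[75 + √(75² + 4·75·17·16)] = (1/2)[75 + √87225] = 185.1694

Kővári–Sós–Turán: let r_1, ..., r_75 be the row sums and z = Σ r_i the total number of 1s. Each pair of columns can share at most one row with both entries 1 (else a 2×2 all-ones block appears), so Σ_i C(r_i, 2) ≤ C(17, 2) = 136. By convexity Σ_i C(r_i, 2) ≥ 75·C(z/75, 2) = z(z − 75)/(2·75), giving z² − 75z − 75·17·16 ≤ 0 and hence z ≤ (1/2)[75 + √(5625 + 4·20400)] = (1/2)[75 + √87225] ≈ (1/2)(75 + 295.3388) = 185.1694.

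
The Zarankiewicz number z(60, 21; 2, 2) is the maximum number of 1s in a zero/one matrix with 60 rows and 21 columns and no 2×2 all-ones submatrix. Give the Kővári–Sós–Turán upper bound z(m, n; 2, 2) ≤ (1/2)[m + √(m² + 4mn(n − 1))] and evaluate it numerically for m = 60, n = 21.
z(60, 21; 2, 2) ≤ (1/2)[60 + √(60² + 4·60·21·20)] = (1/2)[60 + √104400] = 191.5549

Kővári–Sós–Turán: let r_1, ..., r_60 be the row sums and z = Σ r_i the total number of 1s. Each pair of columns can share at most one row with both entries 1 (else a 2×2 all-ones block appears), so Σ_i C(r_i, 2) ≤ C(21, 2) = 210. By convexity Σ_i C(r_i, 2) ≥ 60·C(z/60, 2) = z(z − 60)/(2·60), giving z² − 60z − 60·21·20 ≤ 0 and hence z ≤ (1/2)[60 + √(3600 + 4·25200)] = (1/2)[60 + √104400] ≈ (1/2)(60 + 323.1099) = 191.5549.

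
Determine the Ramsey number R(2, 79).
R(2, 79) = 79

R(2, k) = k for all k ≥ 2: in a 2-colouring of K_k, either some edge is red (a red K_2) or all edges are blue (a blue K_k). And K_{78} coloured all-blue has no blue K_79, so R(2, 79) > 78. Hence R(2, 79) = 79.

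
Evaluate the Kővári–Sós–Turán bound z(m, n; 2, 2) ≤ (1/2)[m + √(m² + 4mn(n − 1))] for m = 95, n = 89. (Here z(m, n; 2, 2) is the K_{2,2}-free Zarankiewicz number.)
z(95, 89; 2, 2) ≤ (1/2)[95 + √(95² + 4·95·89·88)] = (1/2)[95 + √2985185] = 911.3844

Kővári–Sós–Turán: let r_1, ..., r_95 be the row sums and z = Σ r_i the total number of 1s. Each pair of columns can share at most one row with both entries 1 (else a 2×2 all-ones block appears), so Σ_i C(r_i, 2) ≤ C(89, 2) = 3916. By convexity Σ_i C(r_i, 2) ≥ 95·C(z/95, 2) = z(z − 95)/(2·95), giving z² − 95z − 95·89·88 ≤ 0 and hence z ≤ (1/2)[95 + √(9025 + 4·744040)] = (1/2)[95 + √2985185] ≈ (1/2)(95 + 1727.7688) = 911.3844.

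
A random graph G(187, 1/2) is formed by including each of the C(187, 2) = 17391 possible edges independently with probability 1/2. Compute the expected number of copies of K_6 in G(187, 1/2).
E[# K_6] = C(187, 6) · (1/2)^C(6, 2) = 54768908194 / 2^15 = 27384454097/16384 ≈ 1671414.434631

For each 6-subset S of vertices (there are C(187, 6) = 54768908194 such S), let X_S = 1 if S induces a K_6 (all C(6, 2) = 15 edges present). Then P(X_S = 1) = (1/2)^15 = 1/32768. By linearity of expectation, E[# K_6] = C(187, 6) · (1/2)^15 = 54768908194 / 32768 = 27384454097/16384 ≈ 1671414.434631.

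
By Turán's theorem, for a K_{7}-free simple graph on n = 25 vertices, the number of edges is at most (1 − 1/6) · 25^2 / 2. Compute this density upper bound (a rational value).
Turán density bound = (5/6) · 25^2/2 = 3125/12 ≈ 260.4167

Turán's theorem: ex(n, K_{r+1}) is achieved by the complete r-partite Turán graph T(n, r) with parts as balanced as possible, and is at most (1 − 1/r) · n^2/2. For r = 6, n = 25: the density bound is (5/6) · 625/2 = 3125/12 ≈ 260.4167. The integer-valued extremum is e(T(25, 6)) = 260, which is strictly less than the density bound 3125/12 since 6 ∤ 25 (the parts of T(25, 6) cannot all be equal).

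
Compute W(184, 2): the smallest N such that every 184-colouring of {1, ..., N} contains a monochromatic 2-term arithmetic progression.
W(184, 2) = 184 + 1 = 185

A 2-term AP is any pair of integers, so a monochromatic 2-AP exists iff some colour is used at least twice. With 184 colours, the colouring i ↦ i on {1, ..., 184} uses each colour once, avoiding any monochromatic pair, so W(184, 2) > 184. For {1, ..., 185}, pigeonhole forces two integers of the same colour, which form a monochromatic 2-AP. Hence W(184, 2) = 185.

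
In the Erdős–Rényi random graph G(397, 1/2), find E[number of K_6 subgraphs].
E[# K_6] = C(397, 6) · (1/2)^C(6, 2) = 5235101798388 / 2^15 = 1308775449597/8192 ≈ 159762628.124634

For each 6-subset S of vertices (there are C(397, 6) = 5235101798388 such S), let X_S = 1 if S induces a K_6 (all C(6, 2) = 15 edges present). Then P(X_S = 1) = (1/2)^15 = 1/32768. By linearity of expectation, E[# K_6] = C(397, 6) · (1/2)^15 = 5235101798388 / 32768 = 1308775449597/8192 ≈ 159762628.124634.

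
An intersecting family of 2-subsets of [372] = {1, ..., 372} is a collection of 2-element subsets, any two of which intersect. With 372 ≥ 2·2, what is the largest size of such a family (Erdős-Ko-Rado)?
max |F| = C(371, 1) = 371

The Erdős-Ko-Rado theorem states: for n ≥ 2k, an intersecting family of k-subsets of an n-element set has size at most C(n − 1, k − 1), with equality for 'star' families {A ⊆ [n] : |A| = k, i ∈ A} (fix an element i). For n = 372, k = 2: C(371, 1) = 371.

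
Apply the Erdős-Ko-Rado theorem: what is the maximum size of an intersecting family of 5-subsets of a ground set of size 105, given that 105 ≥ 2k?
max |F| = C(104, 4) = 4598126

The Erdős-Ko-Rado theorem states: for n ≥ 2k, an intersecting family of k-subsets of an n-element set has size at most C(n − 1, k − 1), with equality for 'star' families {A ⊆ [n] : |A| = k, i ∈ A} (fix an element i). For n = 105, k = 5: C(104, 4) = 4598126.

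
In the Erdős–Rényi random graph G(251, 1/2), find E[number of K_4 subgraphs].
E[# K_4] = C(251, 4) · (1/2)^C(4, 2) = 161455750 / 2^6 = 80727875/32 = 2522746.09375

For each 4-subset S of vertices (there are C(251, 4) = 161455750 such S), let X_S = 1 if S induces a K_4 (all C(4, 2) = 6 edges present). Then P(X_S = 1) = (1/2)^6 = 1/64. By linearity of expectation, E[# K_4] = C(251, 4) · (1/2)^6 = 161455750 / 64 = 80727875/32 = 2522746.09375.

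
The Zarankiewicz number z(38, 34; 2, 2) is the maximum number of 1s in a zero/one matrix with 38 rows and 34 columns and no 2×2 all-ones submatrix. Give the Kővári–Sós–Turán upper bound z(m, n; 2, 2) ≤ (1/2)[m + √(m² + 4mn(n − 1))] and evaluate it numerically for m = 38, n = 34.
z(38, 34; 2, 2) ≤ (1/2)[38 + √(38² + 4·38·34·33)] = (1/2)[38 + √171988] = 226.3572

Kővári–Sós–Turán: let r_1, ..., r_38 be the row sums and z = Σ r_i the total number of 1s. Each pair of columns can share at most one row with both entries 1 (else a 2×2 all-ones block appears), so Σ_i C(r_i, 2) ≤ C(34, 2) = 561. By convexity Σ_i C(r_i, 2) ≥ 38·C(z/38, 2) = z(z − 38)/(2·38), giving z² − 38z − 38·34·33 ≤ 0 and hence z ≤ (1/2)[38 + √(1444 + 4·42636)] = (1/2)[38 + √171988] ≈ (1/2)(38 + 414.7144) = 226.3572.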